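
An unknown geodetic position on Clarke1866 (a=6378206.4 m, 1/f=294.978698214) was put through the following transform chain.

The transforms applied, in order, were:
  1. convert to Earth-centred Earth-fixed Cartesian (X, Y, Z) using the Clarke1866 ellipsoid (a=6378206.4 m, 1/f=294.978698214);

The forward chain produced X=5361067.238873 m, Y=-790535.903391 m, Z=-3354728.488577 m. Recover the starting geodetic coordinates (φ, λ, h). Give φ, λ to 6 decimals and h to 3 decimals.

start: X=5361067.2389, Y=-790535.9034, Z=-3354728.4886 m
→ geod (Bowring, a=6378206.400): φ=-31.93451500°, λ=-8.38831000°, h=1203.6510 m

φ=-31.934515°, λ=-8.388310°, h=1203.651 m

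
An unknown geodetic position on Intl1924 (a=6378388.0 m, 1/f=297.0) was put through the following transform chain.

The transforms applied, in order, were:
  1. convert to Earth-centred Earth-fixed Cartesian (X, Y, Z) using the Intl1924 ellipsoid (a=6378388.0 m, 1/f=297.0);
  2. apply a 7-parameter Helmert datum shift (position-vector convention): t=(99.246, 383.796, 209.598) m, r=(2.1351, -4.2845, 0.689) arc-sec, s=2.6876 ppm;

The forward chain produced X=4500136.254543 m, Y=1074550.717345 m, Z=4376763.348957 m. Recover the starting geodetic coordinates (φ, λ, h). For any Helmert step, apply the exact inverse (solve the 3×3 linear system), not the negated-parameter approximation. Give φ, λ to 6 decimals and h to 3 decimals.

φ=43.601637°, λ=13.425475°, h=310.782 m

start: X=4500136.2545, Y=1074550.7173, Z=4376763.3490 m
→ Helmert⁻¹: X=4500119.4091, Y=1074194.3040, Z=4376437.3935
→ geod (Bowring, a=6378388.000): φ=43.60163700°, λ=13.42547500°, h=310.7820 m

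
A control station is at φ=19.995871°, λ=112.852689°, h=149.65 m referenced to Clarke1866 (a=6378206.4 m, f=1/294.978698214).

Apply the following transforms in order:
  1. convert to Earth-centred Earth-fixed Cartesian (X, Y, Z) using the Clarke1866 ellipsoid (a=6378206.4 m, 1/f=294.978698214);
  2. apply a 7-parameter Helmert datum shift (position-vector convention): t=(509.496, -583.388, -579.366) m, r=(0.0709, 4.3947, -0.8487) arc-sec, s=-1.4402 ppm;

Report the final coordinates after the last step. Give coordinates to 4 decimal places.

start: φ=19.995871°, λ=112.852689°, h=149.650 m
→ ECEF (a=6378206.400, f=1/294.978698214): X=-2328712.7753, Y=5525559.4006, Z=2167189.3574
→ Helmert 7p (PV): X=-2328131.0157, Y=5524976.8915, Z=2166658.3853

X=-2328131.0157 m, Y=5524976.8915 m, Z=2166658.3853 m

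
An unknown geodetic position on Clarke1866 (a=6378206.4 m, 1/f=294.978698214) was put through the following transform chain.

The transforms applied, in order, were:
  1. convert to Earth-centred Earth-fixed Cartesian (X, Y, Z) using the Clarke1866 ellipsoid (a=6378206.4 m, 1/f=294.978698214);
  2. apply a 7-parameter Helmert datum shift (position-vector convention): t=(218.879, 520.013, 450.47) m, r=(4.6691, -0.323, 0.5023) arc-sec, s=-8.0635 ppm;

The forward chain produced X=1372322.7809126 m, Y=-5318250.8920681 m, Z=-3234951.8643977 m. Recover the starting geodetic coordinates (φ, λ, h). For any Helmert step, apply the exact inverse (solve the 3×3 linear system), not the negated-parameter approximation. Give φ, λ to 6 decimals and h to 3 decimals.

φ=-30.667866°, λ=-75.534957°, h=2372.097 m

start: X=1372322.7809, Y=-5318250.8921, Z=-3234951.8644 m
→ Helmert⁻¹: X=1372096.9470, Y=-5318890.3706, Z=-3235310.1712
→ geod (Bowring, a=6378206.400): φ=-30.66786600°, λ=-75.53495700°, h=2372.0970 m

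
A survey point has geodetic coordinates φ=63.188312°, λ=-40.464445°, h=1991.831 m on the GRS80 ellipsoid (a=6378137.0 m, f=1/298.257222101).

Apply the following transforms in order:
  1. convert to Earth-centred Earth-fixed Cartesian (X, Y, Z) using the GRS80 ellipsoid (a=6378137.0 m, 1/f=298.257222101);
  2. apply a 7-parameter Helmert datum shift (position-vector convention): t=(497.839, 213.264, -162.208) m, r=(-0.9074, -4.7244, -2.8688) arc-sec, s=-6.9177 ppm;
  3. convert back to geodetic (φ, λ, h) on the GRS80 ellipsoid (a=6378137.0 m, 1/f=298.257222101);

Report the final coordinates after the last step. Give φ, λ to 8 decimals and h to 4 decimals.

φ=63.18689012°, λ=-40.45690211°, h=1911.8215 m

start: φ=63.188312°, λ=-40.464445°, h=1991.831 m
→ ECEF (a=6378137.000, f=1/298.257222101): X=2195328.8580, Y=-1872633.1622, Z=5671254.2621
→ Helmert 7p (PV): X=2195655.5688, Y=-1872412.5283, Z=5671111.3427
→ geod (Bowring, a=6378137.000): φ=63.18689012°, λ=-40.45690211°, h=1911.8215 m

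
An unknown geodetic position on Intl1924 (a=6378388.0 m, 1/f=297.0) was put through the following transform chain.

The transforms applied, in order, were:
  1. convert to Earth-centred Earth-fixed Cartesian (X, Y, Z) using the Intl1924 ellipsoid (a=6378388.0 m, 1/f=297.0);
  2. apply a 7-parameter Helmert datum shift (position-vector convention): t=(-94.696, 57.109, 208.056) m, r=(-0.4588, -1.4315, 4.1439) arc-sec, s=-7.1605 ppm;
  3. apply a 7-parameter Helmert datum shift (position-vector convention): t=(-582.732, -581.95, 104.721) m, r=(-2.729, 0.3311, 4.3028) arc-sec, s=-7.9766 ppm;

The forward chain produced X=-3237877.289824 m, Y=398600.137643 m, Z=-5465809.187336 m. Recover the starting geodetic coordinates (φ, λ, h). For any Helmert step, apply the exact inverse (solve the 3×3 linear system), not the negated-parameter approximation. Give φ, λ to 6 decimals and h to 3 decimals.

start: X=-3237877.2898, Y=398600.1376, Z=-5465809.1873 m
→ Helmert⁻¹: X=-3237303.2764, Y=399325.1215, Z=-5465957.4214
→ Helmert⁻¹: X=-3237261.6735, Y=399348.0672, Z=-5466181.2629
→ geod (Bowring, a=6378388.000): φ=-59.34418300°, λ=172.96753100°, h=2882.6300 m

φ=-59.344183°, λ=172.967531°, h=2882.630 m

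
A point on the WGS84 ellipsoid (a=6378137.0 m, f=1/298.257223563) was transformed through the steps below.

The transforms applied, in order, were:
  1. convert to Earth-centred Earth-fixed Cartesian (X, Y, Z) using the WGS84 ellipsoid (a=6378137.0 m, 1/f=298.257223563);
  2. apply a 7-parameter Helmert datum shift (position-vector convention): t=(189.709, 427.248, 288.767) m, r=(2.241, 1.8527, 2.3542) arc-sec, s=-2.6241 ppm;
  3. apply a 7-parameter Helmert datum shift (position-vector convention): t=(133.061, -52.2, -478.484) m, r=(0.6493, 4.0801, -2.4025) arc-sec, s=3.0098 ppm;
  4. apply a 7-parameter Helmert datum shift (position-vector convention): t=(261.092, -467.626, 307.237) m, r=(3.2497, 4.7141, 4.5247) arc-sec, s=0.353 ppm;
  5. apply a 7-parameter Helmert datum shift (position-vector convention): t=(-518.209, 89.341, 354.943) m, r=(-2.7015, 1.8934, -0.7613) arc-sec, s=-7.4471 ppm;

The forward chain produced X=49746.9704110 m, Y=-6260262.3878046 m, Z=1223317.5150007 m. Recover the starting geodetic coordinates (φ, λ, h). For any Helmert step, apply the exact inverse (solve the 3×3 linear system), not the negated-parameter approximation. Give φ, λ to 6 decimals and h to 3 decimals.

φ=11.125943°, λ=-89.547022°, h=1462.232 m

start: X=49746.9704, Y=-6260262.3878, Z=1223317.5150 m
→ Helmert⁻¹: X=50277.4347, Y=-6260414.1815, Z=1222890.1470
→ Helmert⁻¹: X=49851.0612, Y=-6259926.1760, Z=1222682.2428
→ Helmert⁻¹: X=49766.5675, Y=-6259850.7050, Z=1223177.7351
→ Helmert⁻¹: X=49494.5522, Y=-6260281.6584, Z=1222960.6376
→ geod (Bowring, a=6378137.000): φ=11.12594300°, λ=-89.54702200°, h=1462.2320 m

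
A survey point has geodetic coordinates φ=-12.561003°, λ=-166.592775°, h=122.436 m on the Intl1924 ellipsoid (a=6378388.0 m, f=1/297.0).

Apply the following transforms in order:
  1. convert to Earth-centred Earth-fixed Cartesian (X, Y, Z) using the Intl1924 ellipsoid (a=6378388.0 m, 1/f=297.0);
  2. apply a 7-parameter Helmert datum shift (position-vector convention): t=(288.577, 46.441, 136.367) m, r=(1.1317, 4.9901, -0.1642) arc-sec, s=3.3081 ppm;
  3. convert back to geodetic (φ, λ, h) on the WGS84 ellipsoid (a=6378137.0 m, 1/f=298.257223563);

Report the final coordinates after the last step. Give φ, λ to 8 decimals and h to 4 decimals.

φ=-12.55873969°, λ=-166.59275941°, h=75.8670 m

start: φ=-12.561003°, λ=-166.592775°, h=122.436 m
→ ECEF (a=6378388.000, f=1/297.0): X=-6057128.8423, Y=-1443818.8132, Z=-1378085.4434
→ Helmert 7p (PV): X=-6056894.7919, Y=-1443764.7656, Z=-1377815.0183
→ geod (Bowring, a=6378137.000): φ=-12.55873969°, λ=-166.59275941°, h=75.8670 m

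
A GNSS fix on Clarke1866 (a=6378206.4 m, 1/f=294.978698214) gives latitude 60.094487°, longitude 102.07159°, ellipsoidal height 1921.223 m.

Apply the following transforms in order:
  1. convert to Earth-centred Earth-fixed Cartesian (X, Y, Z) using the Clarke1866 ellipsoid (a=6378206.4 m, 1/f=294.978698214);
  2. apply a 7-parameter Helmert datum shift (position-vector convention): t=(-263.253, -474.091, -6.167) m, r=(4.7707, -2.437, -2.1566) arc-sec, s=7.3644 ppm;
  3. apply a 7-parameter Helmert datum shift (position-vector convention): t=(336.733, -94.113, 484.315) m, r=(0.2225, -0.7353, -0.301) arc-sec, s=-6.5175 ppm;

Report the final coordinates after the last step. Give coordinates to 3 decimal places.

start: φ=60.094487°, λ=102.071590°, h=1921.223 m
→ ECEF (a=6378206.400, f=1/294.978698214): X=-666941.0847, Y=3118545.8733, Z=5507201.1836
→ Helmert 7p (PV): X=-667241.7107, Y=3117974.3447, Z=5507299.8234
→ Helmert 7p (PV): X=-666915.7114, Y=3117854.9433, Z=5507749.2293

X=-666915.711 m, Y=3117854.943 m, Z=5507749.229 m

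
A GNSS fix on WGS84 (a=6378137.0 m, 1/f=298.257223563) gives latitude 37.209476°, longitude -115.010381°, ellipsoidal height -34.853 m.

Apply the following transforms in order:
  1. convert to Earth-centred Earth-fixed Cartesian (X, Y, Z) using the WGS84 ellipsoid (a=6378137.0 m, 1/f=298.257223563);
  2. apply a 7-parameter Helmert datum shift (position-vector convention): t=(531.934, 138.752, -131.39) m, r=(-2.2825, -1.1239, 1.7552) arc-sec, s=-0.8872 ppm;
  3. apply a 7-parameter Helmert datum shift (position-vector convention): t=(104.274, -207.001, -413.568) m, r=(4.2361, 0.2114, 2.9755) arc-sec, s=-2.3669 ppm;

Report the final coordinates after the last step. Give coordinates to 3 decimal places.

X=-2149514.598 m, Y=-4609177.053 m, Z=3835302.194 m

start: φ=37.209476°, λ=-115.010381°, h=-34.853 m
→ ECEF (a=6378137.000, f=1/298.257223563): X=-2150246.5383, Y=-4609038.1650, Z=3835912.7970
→ Helmert 7p (PV): X=-2149694.3774, Y=-4608871.1735, Z=3835817.2905
→ Helmert 7p (PV): X=-2149514.5983, Y=-4609177.0532, Z=3835302.1936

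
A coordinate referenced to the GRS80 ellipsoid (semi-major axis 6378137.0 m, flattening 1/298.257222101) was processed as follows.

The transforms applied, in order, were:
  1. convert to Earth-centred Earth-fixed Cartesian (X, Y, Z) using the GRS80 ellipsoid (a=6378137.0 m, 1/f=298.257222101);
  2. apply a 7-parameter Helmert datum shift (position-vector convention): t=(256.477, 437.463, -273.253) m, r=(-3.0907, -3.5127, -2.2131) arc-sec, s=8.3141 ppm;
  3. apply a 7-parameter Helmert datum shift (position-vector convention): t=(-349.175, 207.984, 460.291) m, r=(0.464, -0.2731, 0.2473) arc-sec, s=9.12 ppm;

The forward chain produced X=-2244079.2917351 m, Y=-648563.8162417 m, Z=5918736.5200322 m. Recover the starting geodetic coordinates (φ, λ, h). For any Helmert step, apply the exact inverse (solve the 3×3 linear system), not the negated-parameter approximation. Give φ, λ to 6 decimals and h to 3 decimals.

φ=68.593028°, λ=-163.861217°, h=3142.005 m

start: X=-2244079.2917, Y=-648563.8162, Z=5918736.5200 m
→ Helmert⁻¹: X=-2243702.5960, Y=-648749.8802, Z=5918226.6850
→ Helmert⁻¹: X=-2243832.6581, Y=-649294.7041, Z=5918479.2148
→ geod (Bowring, a=6378137.000): φ=68.59302800°, λ=-163.86121700°, h=3142.0050 m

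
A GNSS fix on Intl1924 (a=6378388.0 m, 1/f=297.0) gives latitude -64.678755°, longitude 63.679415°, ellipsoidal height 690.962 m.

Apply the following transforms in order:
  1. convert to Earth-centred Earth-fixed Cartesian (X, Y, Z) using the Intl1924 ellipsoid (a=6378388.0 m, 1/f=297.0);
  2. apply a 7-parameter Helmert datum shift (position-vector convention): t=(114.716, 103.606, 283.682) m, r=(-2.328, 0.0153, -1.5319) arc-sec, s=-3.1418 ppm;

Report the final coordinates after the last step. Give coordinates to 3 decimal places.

start: φ=-64.678755°, λ=63.679415°, h=690.962 m
→ ECEF (a=6378388.000, f=1/297.0): X=1213040.2123, Y=2452181.9540, Z=-5743236.3116
→ Helmert 7p (PV): X=1213168.9031, Y=2452204.0261, Z=-5742962.3518

X=1213168.903 m, Y=2452204.026 m, Z=-5742962.352 m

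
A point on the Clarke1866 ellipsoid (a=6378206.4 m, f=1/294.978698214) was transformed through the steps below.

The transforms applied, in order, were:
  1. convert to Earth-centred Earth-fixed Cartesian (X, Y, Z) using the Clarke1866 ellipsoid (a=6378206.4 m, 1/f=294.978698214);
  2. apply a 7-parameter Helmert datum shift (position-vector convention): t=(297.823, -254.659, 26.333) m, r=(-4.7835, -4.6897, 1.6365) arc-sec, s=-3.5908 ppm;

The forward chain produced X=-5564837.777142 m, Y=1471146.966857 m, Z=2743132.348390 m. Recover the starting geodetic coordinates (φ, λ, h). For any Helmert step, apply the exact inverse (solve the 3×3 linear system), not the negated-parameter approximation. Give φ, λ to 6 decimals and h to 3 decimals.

start: X=-5564837.7771, Y=1471146.9669, Z=2743132.3484 m
→ Helmert⁻¹: X=-5565081.5376, Y=1471387.4431, Z=2743276.5178
→ geod (Bowring, a=6378206.400): φ=25.63239100°, λ=165.19009300°, h=2384.9050 m

φ=25.632391°, λ=165.190093°, h=2384.905 m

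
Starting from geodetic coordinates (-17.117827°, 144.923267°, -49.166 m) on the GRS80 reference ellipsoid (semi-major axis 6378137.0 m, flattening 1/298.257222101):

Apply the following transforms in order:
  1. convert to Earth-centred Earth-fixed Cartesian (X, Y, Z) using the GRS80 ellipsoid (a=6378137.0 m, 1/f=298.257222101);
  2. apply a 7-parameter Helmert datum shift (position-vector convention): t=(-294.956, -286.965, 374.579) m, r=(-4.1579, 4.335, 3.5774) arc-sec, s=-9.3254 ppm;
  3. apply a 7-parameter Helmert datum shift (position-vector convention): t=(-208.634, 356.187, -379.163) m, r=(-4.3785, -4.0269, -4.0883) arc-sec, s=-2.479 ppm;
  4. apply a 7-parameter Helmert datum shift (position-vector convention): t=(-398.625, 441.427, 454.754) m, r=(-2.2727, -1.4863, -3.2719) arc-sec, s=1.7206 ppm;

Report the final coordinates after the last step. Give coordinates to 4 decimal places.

X=-4990717.9875 m, Y=3504431.9881 m, Z=-1865028.2750 m

start: φ=-17.117827°, λ=144.923267°, h=-49.166 m
→ ECEF (a=6378137.000, f=1/298.257222101): X=-4989940.9898, Y=3503962.8838, Z=-1865285.1282
→ Helmert 7p (PV): X=-4990289.3855, Y=3503519.0994, Z=-1864858.9162
→ Helmert 7p (PV): X=-4990379.7993, Y=3503925.9253, Z=-1865405.2522
→ Helmert 7p (PV): X=-4990717.9875, Y=3504431.9881, Z=-1865028.2750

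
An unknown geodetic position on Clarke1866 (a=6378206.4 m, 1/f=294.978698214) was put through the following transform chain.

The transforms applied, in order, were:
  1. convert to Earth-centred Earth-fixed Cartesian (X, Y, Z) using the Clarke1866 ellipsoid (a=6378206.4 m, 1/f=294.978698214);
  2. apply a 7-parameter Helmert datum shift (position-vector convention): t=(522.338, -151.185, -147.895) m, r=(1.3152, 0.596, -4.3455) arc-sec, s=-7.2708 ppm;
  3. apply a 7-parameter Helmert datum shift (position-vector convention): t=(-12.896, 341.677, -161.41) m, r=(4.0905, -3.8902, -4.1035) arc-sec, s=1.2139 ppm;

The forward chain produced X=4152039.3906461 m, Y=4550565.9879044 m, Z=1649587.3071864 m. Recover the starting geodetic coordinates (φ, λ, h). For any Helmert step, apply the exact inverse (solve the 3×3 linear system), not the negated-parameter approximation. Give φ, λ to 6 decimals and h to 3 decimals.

start: X=4152039.3906, Y=4550565.9879, Z=1649587.3072 m
→ Helmert⁻¹: X=4151987.8320, Y=4550334.1017, Z=1649578.1681
→ Helmert⁻¹: X=4151395.0414, Y=4550616.3515, Z=1649721.0375
→ geod (Bowring, a=6378206.400): φ=15.09083100°, λ=47.62671100°, h=62.6650 m

φ=15.090831°, λ=47.626711°, h=62.665 m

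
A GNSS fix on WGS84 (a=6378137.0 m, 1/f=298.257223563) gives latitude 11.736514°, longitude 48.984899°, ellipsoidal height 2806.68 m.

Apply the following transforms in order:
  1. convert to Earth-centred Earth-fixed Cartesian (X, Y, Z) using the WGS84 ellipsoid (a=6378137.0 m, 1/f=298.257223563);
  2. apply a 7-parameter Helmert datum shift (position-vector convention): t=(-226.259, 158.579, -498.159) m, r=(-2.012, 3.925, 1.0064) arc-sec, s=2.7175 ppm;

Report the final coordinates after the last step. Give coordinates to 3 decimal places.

X=4100351.513 m, Y=4714854.308 m, Z=1288830.717 m

start: φ=11.736514°, λ=48.984899°, h=2806.680 m
→ ECEF (a=6378137.000, f=1/298.257223563): X=4100565.0954, Y=4714650.3319, Z=1289449.3905
→ Helmert 7p (PV): X=4100351.5130, Y=4714854.3082, Z=1288830.7170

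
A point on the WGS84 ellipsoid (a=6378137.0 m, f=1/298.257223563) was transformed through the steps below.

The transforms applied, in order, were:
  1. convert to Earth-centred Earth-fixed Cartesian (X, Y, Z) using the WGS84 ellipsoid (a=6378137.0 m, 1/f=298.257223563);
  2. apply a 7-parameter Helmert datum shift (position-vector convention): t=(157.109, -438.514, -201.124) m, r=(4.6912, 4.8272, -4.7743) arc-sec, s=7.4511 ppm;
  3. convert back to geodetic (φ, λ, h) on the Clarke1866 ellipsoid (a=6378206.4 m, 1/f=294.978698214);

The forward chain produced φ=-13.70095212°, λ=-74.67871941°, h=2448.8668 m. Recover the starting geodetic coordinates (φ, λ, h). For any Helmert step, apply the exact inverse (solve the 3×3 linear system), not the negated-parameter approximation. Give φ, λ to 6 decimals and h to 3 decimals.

φ=-13.697574°, λ=-74.677493°, h=1958.291 m

start: φ=-13.700952°, λ=-74.678719°, h=2448.867 m
→ ECEF (a=6378206.400, f=1/294.978698214): X=1638305.7654, Y=-5979910.0263, Z=-1501345.0924
→ Helmert⁻¹: X=1638309.9798, Y=-5979423.1751, Z=-1500958.4486
→ geod (Bowring, a=6378137.000): φ=-13.69757400°, λ=-74.67749300°, h=1958.2910 m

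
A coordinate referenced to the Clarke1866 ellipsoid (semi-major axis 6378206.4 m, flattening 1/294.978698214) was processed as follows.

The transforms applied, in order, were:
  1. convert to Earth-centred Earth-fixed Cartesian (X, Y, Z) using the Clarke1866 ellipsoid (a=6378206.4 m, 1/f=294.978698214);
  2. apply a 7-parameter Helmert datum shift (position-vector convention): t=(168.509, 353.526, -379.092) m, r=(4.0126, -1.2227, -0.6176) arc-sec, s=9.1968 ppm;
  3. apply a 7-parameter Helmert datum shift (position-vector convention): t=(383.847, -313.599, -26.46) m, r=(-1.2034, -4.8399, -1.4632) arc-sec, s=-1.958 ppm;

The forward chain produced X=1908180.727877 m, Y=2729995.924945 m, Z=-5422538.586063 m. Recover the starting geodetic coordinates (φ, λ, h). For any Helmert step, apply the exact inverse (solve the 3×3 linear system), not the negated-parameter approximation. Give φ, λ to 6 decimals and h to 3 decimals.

start: X=1908180.7279, Y=2729995.9249, Z=-5422538.5861 m
→ Helmert⁻¹: X=1907654.0103, Y=2730360.0389, Z=-5422551.5759
→ Helmert⁻¹: X=1907427.6431, Y=2729881.6358, Z=-5422187.0307
→ geod (Bowring, a=6378206.400): φ=-58.61548000°, λ=55.05716300°, h=741.6460 m

φ=-58.615480°, λ=55.057163°, h=741.646 m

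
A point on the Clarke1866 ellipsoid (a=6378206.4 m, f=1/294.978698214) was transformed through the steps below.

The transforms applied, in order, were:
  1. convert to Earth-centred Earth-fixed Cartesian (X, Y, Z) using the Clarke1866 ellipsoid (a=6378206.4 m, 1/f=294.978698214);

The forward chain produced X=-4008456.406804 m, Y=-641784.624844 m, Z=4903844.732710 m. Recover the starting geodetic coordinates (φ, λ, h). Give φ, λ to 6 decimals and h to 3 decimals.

start: X=-4008456.4068, Y=-641784.6248, Z=4903844.7327 m
→ geod (Bowring, a=6378206.400): φ=50.57230700°, λ=-170.90370800°, h=756.1920 m

φ=50.572307°, λ=-170.903708°, h=756.192 m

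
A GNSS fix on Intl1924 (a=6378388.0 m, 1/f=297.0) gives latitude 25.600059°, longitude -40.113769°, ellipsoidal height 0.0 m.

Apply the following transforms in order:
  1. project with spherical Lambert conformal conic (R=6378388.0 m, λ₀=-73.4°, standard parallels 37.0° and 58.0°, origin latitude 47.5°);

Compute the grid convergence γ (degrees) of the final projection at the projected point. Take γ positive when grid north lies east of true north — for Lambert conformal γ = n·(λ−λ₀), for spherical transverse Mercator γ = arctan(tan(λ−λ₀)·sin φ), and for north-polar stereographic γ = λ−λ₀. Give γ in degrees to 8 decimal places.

24.68189065

start: φ=25.600059°, λ=-40.113769°, h=0.000 m
→ into lcc (λ₀=-73.4°): φ=25.60005900°, λ−λ₀=33.28623100°
convergence γ = 24.68189065°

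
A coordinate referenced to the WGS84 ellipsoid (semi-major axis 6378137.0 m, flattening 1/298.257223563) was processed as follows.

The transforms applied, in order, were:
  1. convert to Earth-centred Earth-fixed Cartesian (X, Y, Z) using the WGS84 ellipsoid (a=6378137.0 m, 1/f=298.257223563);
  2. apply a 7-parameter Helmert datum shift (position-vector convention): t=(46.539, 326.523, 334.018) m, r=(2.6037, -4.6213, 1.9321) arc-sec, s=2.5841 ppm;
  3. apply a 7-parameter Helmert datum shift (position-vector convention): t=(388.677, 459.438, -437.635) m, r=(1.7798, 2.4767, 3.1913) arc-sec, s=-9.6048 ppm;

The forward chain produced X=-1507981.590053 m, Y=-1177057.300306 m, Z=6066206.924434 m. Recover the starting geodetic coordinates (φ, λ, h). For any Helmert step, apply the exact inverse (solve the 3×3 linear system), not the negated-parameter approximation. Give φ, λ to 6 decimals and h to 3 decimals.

φ=72.601831°, λ=-142.018900°, h=2400.207 m

start: X=-1507981.5901, Y=-1177057.3003, Z=6066206.9244 m
→ Helmert⁻¹: X=-1508475.8173, Y=-1177452.3615, Z=6066694.8760
→ Helmert⁻¹: X=-1508393.5739, Y=-1177685.1351, Z=6066393.8430
→ geod (Bowring, a=6378137.000): φ=72.60183100°, λ=-142.01890000°, h=2400.2070 m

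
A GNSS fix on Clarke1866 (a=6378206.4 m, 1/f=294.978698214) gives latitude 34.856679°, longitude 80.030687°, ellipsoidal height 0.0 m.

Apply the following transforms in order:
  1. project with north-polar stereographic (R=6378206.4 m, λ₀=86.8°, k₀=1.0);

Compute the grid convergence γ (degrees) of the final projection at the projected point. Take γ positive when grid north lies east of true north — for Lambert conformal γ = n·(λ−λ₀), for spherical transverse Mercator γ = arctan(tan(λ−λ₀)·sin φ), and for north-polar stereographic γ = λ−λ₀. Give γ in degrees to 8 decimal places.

-6.76931300

start: φ=34.856679°, λ=80.030687°, h=0.000 m
→ into stereo (λ₀=86.8°): φ=34.85667900°, λ−λ₀=-6.76931300°
convergence γ = -6.76931300°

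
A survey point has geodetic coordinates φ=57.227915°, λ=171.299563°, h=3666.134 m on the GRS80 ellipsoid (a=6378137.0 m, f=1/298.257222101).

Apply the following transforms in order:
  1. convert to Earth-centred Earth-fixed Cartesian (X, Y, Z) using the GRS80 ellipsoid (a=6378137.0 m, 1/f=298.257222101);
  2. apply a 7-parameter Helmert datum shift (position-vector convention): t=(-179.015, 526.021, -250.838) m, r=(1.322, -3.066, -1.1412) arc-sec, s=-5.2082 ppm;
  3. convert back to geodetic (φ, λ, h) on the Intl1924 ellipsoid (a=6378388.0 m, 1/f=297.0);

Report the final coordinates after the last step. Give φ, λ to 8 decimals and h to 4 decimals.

φ=57.22472470°, λ=171.29184986°, h=3374.2124 m

start: φ=57.227915°, λ=171.299563°, h=3666.134 m
→ ECEF (a=6378137.000, f=1/298.257222101): X=-3422814.6652, Y=523790.9619, Z=5342763.8339
→ Helmert 7p (PV): X=-3423052.3720, Y=524298.9493, Z=5342437.6490
→ geod (Bowring, a=6378388.000): φ=57.22472470°, λ=171.29184986°, h=3374.2124 m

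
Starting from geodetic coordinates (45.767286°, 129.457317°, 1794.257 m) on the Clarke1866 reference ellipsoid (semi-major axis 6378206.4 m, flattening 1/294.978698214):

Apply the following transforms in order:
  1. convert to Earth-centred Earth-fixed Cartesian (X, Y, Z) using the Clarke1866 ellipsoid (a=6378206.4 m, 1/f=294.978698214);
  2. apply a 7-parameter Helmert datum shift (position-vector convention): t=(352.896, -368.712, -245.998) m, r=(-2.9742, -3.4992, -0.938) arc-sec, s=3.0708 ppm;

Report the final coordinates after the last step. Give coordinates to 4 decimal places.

X=-2832965.6385 m, Y=3441946.8043 m, Z=4547994.1254 m

start: φ=45.767286°, λ=129.457317°, h=1794.257 m
→ ECEF (a=6378206.400, f=1/294.978698214): X=-2833248.3272, Y=3442226.4775, Z=4548323.8563
→ Helmert 7p (PV): X=-2832965.6385, Y=3441946.8043, Z=4547994.1254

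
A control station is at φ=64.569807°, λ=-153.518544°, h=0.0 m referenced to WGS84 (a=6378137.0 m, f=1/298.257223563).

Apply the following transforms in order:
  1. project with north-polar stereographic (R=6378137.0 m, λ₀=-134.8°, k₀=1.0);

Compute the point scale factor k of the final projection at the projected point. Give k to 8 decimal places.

1.05091188

start: φ=64.569807°, λ=-153.518544°, h=0.000 m
→ into stereo (λ₀=-134.8°): φ=64.56980700°, λ−λ₀=-18.71854400°
scale k = 1.05091188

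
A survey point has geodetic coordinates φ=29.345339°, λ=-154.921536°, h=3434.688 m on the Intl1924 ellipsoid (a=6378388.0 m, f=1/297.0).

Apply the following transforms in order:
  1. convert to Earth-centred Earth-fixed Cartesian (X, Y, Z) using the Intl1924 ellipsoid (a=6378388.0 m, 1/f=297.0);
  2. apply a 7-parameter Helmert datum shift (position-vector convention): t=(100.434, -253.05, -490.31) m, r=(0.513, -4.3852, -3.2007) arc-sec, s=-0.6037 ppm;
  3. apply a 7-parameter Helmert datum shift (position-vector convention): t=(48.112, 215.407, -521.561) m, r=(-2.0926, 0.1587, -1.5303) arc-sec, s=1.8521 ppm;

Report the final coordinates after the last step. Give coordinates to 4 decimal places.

start: φ=29.345339°, λ=-154.921536°, h=3434.688 m
→ ECEF (a=6378388.000, f=1/297.0): X=-5042562.1872, Y=-2359797.8698, Z=3109050.4029
→ Helmert 7p (PV): X=-5042561.4255, Y=-2359978.9802, Z=3108445.1419
→ Helmert 7p (PV): X=-5042537.7702, Y=-2359698.9968, Z=3107957.1603

X=-5042537.7702 m, Y=-2359698.9968 m, Z=3107957.1603 m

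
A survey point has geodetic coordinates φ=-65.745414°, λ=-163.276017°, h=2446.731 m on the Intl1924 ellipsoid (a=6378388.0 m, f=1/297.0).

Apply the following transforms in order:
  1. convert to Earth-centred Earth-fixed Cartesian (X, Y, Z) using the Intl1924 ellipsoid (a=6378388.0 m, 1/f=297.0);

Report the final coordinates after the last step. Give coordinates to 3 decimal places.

start: φ=-65.745414°, λ=-163.276017°, h=2446.731 m
→ ECEF (a=6378388.000, f=1/297.0): X=-2517364.7636, Y=-756394.3363, Z=-5794705.8548

X=-2517364.764 m, Y=-756394.336 m, Z=-5794705.855 m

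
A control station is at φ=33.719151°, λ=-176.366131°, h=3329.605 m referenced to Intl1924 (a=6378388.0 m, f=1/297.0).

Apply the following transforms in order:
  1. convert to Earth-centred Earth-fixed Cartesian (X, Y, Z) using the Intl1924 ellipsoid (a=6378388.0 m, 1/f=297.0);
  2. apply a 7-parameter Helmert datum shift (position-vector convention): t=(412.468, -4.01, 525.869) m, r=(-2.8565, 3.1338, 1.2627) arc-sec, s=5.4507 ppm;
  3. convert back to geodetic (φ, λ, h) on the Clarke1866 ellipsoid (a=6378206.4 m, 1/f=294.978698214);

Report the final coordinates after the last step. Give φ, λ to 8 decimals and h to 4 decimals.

start: φ=33.719151°, λ=-176.366131°, h=3329.605 m
→ ECEF (a=6378388.000, f=1/297.0): X=-5302933.0835, Y=-336779.4951, Z=3522480.0095
→ Helmert 7p (PV): X=-5302493.9409, Y=-336769.0221, Z=3523110.3108
→ geod (Bowring, a=6378206.400): φ=33.72728858°, λ=-176.36594357°, h=3541.1347 m

φ=33.72728858°, λ=-176.36594357°, h=3541.1347 m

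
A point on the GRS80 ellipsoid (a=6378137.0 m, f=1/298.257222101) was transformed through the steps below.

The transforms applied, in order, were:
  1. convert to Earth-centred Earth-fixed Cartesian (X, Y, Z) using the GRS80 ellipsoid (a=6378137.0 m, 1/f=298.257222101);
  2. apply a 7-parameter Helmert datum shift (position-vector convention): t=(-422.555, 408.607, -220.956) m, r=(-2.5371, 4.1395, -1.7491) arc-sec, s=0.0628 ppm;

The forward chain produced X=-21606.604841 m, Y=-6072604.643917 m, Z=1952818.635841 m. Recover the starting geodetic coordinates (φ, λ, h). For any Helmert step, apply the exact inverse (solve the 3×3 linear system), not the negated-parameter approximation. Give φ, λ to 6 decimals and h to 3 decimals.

φ=17.939035°, λ=-90.199743°, h=3241.300 m

start: X=-21606.6048, Y=-6072604.6439, Z=1952818.6358 m
→ Helmert⁻¹: X=-21171.7437, Y=-6073037.0709, Z=1952964.3447
→ geod (Bowring, a=6378137.000): φ=17.93903500°, λ=-90.19974300°, h=3241.3000 m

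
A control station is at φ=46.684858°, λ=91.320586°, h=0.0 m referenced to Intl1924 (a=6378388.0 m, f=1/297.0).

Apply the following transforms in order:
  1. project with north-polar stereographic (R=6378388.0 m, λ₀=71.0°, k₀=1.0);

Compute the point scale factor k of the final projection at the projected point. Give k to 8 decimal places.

start: φ=46.684858°, λ=91.320586°, h=0.000 m
→ into stereo (λ₀=71.0°): φ=46.68485800°, λ−λ₀=20.32058600°
scale k = 1.15768109

1.15768109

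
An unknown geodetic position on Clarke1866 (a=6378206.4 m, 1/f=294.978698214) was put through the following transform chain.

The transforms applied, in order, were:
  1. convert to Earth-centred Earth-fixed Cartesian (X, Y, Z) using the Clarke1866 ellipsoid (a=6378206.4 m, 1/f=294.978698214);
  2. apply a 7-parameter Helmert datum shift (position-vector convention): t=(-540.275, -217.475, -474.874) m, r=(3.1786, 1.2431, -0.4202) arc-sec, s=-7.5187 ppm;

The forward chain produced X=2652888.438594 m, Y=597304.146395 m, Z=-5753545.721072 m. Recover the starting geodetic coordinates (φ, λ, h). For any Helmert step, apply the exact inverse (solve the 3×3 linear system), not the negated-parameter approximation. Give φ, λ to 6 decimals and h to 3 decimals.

φ=-64.846484°, λ=12.688797°, h=3141.023 m

start: X=2652888.4386, Y=597304.1464, Z=-5753545.7211 m
→ Helmert⁻¹: X=2653482.1193, Y=597442.8626, Z=-5753107.3180
→ geod (Bowring, a=6378206.400): φ=-64.84648400°, λ=12.68879700°, h=3141.0230 m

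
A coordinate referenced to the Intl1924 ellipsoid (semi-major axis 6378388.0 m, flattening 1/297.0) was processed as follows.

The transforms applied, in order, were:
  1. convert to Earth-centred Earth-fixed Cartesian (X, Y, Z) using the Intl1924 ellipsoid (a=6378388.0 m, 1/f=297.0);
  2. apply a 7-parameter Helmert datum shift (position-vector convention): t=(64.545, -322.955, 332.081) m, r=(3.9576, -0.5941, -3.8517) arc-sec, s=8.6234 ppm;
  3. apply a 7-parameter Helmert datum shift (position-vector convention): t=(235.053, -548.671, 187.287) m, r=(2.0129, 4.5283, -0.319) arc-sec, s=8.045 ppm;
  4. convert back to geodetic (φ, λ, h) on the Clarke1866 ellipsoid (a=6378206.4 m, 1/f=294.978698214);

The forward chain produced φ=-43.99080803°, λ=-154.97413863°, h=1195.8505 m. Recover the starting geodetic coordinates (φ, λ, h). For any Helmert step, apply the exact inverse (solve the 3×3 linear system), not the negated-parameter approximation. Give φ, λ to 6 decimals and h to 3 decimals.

start: φ=-43.990808°, λ=-154.974139°, h=1195.850 m
→ ECEF (a=6378206.400, f=1/294.978698214): X=-4165581.5455, Y=-1944732.0957, Z=-4407985.0241
→ Helmert⁻¹: X=-4165683.3010, Y=-1944217.2453, Z=-4408209.3270
→ Helmert⁻¹: X=-4165688.3188, Y=-1944039.9006, Z=-4408454.0932
→ geod (Bowring, a=6378388.000): φ=-43.99375200°, λ=-154.98251900°, h=1128.4530 m

φ=-43.993752°, λ=-154.982519°, h=1128.453 m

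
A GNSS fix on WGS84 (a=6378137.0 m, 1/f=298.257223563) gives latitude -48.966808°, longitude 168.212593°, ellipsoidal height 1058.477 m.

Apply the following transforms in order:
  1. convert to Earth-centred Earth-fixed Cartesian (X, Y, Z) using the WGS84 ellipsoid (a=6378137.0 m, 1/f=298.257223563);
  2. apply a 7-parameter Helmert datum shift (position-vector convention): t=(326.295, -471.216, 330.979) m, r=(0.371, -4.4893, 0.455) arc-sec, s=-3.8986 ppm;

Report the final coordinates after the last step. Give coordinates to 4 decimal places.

start: φ=-48.966808°, λ=168.212593°, h=1058.477 m
→ ECEF (a=6378137.000, f=1/298.257223563): X=-4107432.8055, Y=857145.2929, Z=-4788934.6946
→ Helmert 7p (PV): X=-4106988.1585, Y=856670.2883, Z=-4788672.9006

X=-4106988.1585 m, Y=856670.2883 m, Z=-4788672.9006 m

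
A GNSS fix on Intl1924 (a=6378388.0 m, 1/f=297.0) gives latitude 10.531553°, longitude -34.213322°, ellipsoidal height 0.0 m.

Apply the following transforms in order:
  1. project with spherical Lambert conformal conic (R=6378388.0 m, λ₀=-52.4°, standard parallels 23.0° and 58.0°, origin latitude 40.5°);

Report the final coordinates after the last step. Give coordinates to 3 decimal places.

E=2150283.454 m, N=-3106310.560 m

start: φ=10.531553°, λ=-34.213322°, h=0.000 m
→ lcc (R=6378388.0, λ₀=-52.4°): E=2150283.4542, N=-3106310.5602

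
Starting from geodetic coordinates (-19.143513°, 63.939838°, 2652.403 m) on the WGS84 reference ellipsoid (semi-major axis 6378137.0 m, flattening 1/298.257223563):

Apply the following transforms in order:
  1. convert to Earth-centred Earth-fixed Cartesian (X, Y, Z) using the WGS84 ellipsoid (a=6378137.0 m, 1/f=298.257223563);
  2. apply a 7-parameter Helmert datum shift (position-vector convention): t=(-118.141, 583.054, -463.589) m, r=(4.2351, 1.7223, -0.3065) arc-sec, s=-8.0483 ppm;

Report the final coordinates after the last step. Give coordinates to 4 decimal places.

X=2648963.7564 m, Y=5417619.9804 m, Z=-2079590.9272 m

start: φ=-19.143513°, λ=63.939838°, h=2652.403 m
→ ECEF (a=6378137.000, f=1/298.257223563): X=2649112.5302, Y=5417041.7696, Z=-2079233.1764
→ Helmert 7p (PV): X=2648963.7564, Y=5417619.9804, Z=-2079590.9272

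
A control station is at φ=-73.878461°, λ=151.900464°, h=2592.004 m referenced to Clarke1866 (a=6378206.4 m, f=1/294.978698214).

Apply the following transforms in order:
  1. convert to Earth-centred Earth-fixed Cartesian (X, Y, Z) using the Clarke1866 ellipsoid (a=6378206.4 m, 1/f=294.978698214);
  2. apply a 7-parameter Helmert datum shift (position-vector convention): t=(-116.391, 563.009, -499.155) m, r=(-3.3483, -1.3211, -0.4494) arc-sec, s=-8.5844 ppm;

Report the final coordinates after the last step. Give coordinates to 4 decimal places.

start: φ=-73.878461°, λ=151.900464°, h=2592.004 m
→ ECEF (a=6378206.400, f=1/294.978698214): X=-1567856.0228, Y=837140.8350, Z=-6107496.4592
→ Helmert 7p (PV): X=-1567918.0134, Y=837600.9314, Z=-6107966.8161

X=-1567918.0134 m, Y=837600.9314 m, Z=-6107966.8161 m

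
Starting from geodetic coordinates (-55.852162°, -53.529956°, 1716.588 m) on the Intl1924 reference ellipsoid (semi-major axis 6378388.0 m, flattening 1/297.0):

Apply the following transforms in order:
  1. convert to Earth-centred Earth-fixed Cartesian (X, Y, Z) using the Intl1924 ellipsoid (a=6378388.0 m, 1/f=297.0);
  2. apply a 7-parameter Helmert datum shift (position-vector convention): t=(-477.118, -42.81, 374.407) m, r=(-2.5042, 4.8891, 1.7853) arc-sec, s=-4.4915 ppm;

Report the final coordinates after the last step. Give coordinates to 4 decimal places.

X=2133090.4682 m, Y=-2886729.0415 m, Z=-5256366.5529 m

start: φ=-55.852162°, λ=-53.529956°, h=1716.588 m
→ ECEF (a=6378388.000, f=1/297.0): X=2133676.7850, Y=-2886653.8443, Z=-5256749.0421
→ Helmert 7p (PV): X=2133090.4682, Y=-2886729.0415, Z=-5256366.5529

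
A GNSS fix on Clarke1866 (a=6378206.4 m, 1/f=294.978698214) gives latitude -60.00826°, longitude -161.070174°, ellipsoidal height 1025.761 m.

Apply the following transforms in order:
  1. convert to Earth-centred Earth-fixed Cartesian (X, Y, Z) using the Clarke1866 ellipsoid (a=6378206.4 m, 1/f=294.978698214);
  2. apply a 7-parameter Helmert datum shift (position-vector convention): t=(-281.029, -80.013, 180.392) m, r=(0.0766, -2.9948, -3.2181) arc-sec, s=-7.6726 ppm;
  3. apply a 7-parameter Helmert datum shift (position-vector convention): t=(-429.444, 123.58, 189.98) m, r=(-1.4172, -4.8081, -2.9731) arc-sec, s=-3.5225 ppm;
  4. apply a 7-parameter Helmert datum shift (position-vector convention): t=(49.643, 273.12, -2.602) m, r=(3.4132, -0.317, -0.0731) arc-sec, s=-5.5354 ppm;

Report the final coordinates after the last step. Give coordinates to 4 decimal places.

start: φ=-60.008260°, λ=-161.070174°, h=1025.761 m
→ ECEF (a=6378206.400, f=1/294.978698214): X=-3024043.0137, Y=-1037120.3865, Z=-5501628.1370
→ Helmert 7p (PV): X=-3024237.1426, Y=-1037143.2189, Z=-5501449.8247
→ Helmert 7p (PV): X=-3024542.6430, Y=-1037010.1935, Z=-5501303.8356
→ Helmert 7p (PV): X=-3024468.1707, Y=-1036639.2281, Z=-5501297.7939

X=-3024468.1707 m, Y=-1036639.2281 m, Z=-5501297.7939 m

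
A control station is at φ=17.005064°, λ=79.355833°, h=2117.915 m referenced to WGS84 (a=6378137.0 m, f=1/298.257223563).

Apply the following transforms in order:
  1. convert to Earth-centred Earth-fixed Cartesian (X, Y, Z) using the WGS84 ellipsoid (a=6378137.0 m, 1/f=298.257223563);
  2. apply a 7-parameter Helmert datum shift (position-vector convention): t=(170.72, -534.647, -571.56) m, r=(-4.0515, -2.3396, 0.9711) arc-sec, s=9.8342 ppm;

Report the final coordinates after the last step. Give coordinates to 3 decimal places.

X=1127420.828 m, Y=5997602.566 m, Z=1853330.383 m

start: φ=17.005064°, λ=79.355833°, h=2117.915 m
→ ECEF (a=6378137.000, f=1/298.257223563): X=1127288.2909, Y=5998036.5025, Z=1853988.7396
→ Helmert 7p (PV): X=1127420.8282, Y=5997602.5655, Z=1853330.3828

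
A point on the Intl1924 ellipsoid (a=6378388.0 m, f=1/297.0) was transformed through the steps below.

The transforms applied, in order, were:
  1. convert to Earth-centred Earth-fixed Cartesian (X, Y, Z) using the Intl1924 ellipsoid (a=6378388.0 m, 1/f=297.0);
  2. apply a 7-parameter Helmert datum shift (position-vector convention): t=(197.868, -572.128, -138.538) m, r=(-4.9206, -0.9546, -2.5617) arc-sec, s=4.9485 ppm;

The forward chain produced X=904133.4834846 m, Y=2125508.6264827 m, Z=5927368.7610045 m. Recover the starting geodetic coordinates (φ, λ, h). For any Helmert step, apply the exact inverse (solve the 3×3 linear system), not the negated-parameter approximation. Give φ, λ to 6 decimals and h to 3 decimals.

start: X=904133.4835, Y=2125508.6265, Z=5927368.7610 m
→ Helmert⁻¹: X=903932.1721, Y=2125940.0545, Z=5927524.4993
→ geod (Bowring, a=6378388.000): φ=68.83805000°, λ=66.96520300°, h=2049.8950 m

φ=68.838050°, λ=66.965203°, h=2049.895 m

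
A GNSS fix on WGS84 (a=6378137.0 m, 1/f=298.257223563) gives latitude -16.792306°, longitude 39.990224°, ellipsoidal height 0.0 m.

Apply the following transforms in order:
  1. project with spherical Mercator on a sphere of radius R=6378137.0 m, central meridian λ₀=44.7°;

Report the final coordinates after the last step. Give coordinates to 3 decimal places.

E=-524289.866 m, N=-1896661.573 m

start: φ=-16.792306°, λ=39.990224°, h=0.000 m
→ merc (R=6378137.0, λ₀=44.7°): E=-524289.8661, N=-1896661.5731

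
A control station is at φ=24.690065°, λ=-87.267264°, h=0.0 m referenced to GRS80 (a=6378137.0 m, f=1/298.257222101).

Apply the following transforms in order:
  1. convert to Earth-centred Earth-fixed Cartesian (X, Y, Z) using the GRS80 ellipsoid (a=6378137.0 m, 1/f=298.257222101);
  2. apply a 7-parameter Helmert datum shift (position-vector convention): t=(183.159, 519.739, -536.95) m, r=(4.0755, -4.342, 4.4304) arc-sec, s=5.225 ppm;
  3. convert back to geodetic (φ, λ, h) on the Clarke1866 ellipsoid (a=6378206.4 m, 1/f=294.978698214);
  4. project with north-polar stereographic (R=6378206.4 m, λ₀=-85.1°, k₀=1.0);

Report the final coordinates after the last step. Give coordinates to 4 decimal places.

E=-308790.2890 m, N=-8169790.1257 m

start: φ=24.690065°, λ=-87.267264°, h=0.000 m
→ ECEF (a=6378137.000, f=1/298.257222101): X=276453.1062, Y=-5791845.0848, Z=2647920.3018
→ Helmert 7p (PV): X=276706.3738, Y=-5791401.9896, Z=2647288.5675
→ geod (Bowring, a=6378206.400): φ=24.68813308°, λ=-87.26455530°, h=-683.0347 m
→ stereo (R=6378206.4, λ₀=-85.1°): E=-308790.2890, N=-8169790.1257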